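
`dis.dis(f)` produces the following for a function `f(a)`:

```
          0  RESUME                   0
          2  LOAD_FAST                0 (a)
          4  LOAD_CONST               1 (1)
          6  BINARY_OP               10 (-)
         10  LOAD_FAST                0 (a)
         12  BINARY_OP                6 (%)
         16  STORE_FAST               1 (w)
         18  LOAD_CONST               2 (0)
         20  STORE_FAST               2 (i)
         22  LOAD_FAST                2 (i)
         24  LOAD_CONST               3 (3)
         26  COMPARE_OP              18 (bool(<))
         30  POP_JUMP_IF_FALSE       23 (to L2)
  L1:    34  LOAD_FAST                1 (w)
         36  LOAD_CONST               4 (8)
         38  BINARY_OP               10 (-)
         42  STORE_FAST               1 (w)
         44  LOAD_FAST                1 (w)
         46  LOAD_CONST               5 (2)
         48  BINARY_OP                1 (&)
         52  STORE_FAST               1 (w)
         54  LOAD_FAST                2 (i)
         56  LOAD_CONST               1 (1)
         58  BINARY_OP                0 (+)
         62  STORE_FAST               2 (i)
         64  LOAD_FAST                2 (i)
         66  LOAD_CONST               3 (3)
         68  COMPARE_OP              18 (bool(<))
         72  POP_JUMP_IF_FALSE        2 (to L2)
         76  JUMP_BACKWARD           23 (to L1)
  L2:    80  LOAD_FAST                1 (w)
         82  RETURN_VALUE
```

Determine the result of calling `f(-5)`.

2

LOAD_FAST a → push -5. Stack: [-5]
LOAD_CONST → push 1. Stack: [-5, 1]
BINARY_OP - → -5 - 1 = -6. Stack: [-6]
LOAD_FAST a → push -5. Stack: [-6, -5]
BINARY_OP % → -6 % -5 = -1. Stack: [-1]
STORE_FAST w → w=-1. Stack: []
LOAD_CONST → push 0. Stack: [0]
STORE_FAST i → i=0. Stack: []
LOAD_FAST i → push 0. Stack: [0]
LOAD_CONST → push 3. Stack: [0, 3]
COMPARE_OP bool(<) → 0 vs 3 = True. Stack: [True]
POP_JUMP_IF_FALSE → pop True; no jump. Stack: []
LOAD_FAST w → push -1. Stack: [-1]
LOAD_CONST → push 8. Stack: [-1, 8]
BINARY_OP - → -1 - 8 = -9. Stack: [-9]
STORE_FAST w → w=-9. Stack: []
LOAD_FAST w → push -9. Stack: [-9]
LOAD_CONST → push 2. Stack: [-9, 2]
BINARY_OP & → -9 & 2 = 2. Stack: [2]
STORE_FAST w → w=2. Stack: []
LOAD_FAST i → push 0. Stack: [0]
LOAD_CONST → push 1. Stack: [0, 1]
BINARY_OP + → 0 + 1 = 1. Stack: [1]
STORE_FAST i → i=1. Stack: []
LOAD_FAST i → push 1. Stack: [1]
LOAD_CONST → push 3. Stack: [1, 3]
COMPARE_OP bool(<) → 1 vs 3 = True. Stack: [True]
POP_JUMP_IF_FALSE → pop True; no jump. Stack: []
LOAD_FAST w → push 2. Stack: [2]
LOAD_CONST → push 8. Stack: [2, 8]
BINARY_OP - → 2 - 8 = -6. Stack: [-6]
STORE_FAST w → w=-6. Stack: []
LOAD_FAST w → push -6. Stack: [-6]
LOAD_CONST → push 2. Stack: [-6, 2]
BINARY_OP & → -6 & 2 = 2. Stack: [2]
STORE_FAST w → w=2. Stack: []
LOAD_FAST i → push 1. Stack: [1]
LOAD_CONST → push 1. Stack: [1, 1]
BINARY_OP + → 1 + 1 = 2. Stack: [2]
STORE_FAST i → i=2. Stack: []
LOAD_FAST i → push 2. Stack: [2]
LOAD_CONST → push 3. Stack: [2, 3]
COMPARE_OP bool(<) → 2 vs 3 = True. Stack: [True]
POP_JUMP_IF_FALSE → pop True; no jump. Stack: []
LOAD_FAST w → push 2. Stack: [2]
LOAD_CONST → push 8. Stack: [2, 8]
BINARY_OP - → 2 - 8 = -6. Stack: [-6]
STORE_FAST w → w=-6. Stack: []
LOAD_FAST w → push -6. Stack: [-6]
LOAD_CONST → push 2. Stack: [-6, 2]
BINARY_OP & → -6 & 2 = 2. Stack: [2]
STORE_FAST w → w=2. Stack: []
LOAD_FAST i → push 2. Stack: [2]
LOAD_CONST → push 1. Stack: [2, 1]
BINARY_OP + → 2 + 1 = 3. Stack: [3]
STORE_FAST i → i=3. Stack: []
LOAD_FAST i → push 3. Stack: [3]
LOAD_CONST → push 3. Stack: [3, 3]
COMPARE_OP bool(<) → 3 vs 3 = False. Stack: [False]
POP_JUMP_IF_FALSE → pop False; jump. Stack: []
LOAD_FAST w → push 2. Stack: [2]
RETURN_VALUE → return 2.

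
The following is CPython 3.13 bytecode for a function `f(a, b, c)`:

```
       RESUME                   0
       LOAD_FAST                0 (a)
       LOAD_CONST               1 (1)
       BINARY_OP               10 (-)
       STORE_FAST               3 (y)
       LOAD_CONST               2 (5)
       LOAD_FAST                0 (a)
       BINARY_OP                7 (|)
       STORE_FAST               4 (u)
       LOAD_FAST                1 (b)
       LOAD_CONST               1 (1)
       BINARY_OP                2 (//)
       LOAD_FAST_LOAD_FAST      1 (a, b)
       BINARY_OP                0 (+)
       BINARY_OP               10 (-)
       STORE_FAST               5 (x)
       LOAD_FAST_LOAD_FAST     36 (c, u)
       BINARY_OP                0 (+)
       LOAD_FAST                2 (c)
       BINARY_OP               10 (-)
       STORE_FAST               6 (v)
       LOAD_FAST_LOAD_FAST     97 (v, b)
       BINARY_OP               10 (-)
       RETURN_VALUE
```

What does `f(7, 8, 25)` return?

LOAD_FAST a → push 7. Stack: [7]
LOAD_CONST → push 1. Stack: [7, 1]
BINARY_OP - → 7 - 1 = 6. Stack: [6]
STORE_FAST y → y=6. Stack: []
LOAD_CONST → push 5. Stack: [5]
LOAD_FAST a → push 7. Stack: [5, 7]
BINARY_OP | → 5 | 7 = 7. Stack: [7]
STORE_FAST u → u=7. Stack: []
LOAD_FAST b → push 8. Stack: [8]
LOAD_CONST → push 1. Stack: [8, 1]
BINARY_OP // → 8 // 1 = 8. Stack: [8]
LOAD_FAST_LOAD_FAST a,b → push 7,8. Stack: [8, 7, 8]
BINARY_OP + → 7 + 8 = 15. Stack: [8, 15]
BINARY_OP - → 8 - 15 = -7. Stack: [-7]
STORE_FAST x → x=-7. Stack: []
LOAD_FAST_LOAD_FAST c,u → push 25,7. Stack: [25, 7]
BINARY_OP + → 25 + 7 = 32. Stack: [32]
LOAD_FAST c → push 25. Stack: [32, 25]
BINARY_OP - → 32 - 25 = 7. Stack: [7]
STORE_FAST v → v=7. Stack: []
LOAD_FAST_LOAD_FAST v,b → push 7,8. Stack: [7, 8]
BINARY_OP - → 7 - 8 = -1. Stack: [-1]
RETURN_VALUE → return -1.

-1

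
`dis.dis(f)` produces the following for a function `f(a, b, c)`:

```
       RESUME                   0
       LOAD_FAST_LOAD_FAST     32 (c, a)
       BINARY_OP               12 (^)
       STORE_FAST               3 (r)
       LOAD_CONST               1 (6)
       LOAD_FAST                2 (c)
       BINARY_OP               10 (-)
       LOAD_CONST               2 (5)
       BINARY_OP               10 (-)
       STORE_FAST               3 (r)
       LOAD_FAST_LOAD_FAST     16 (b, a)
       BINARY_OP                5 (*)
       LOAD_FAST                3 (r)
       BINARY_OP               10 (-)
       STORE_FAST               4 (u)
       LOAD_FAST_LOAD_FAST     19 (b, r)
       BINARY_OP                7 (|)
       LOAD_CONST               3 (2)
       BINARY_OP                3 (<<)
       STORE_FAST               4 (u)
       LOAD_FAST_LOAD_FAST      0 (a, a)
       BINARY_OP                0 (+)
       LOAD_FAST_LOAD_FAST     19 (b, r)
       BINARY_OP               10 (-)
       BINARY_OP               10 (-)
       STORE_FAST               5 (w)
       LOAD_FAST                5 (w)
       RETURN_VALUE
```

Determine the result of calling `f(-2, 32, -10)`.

-25

LOAD_FAST_LOAD_FAST c,a → push -10,-2. Stack: [-10, -2]
BINARY_OP ^ → -10 ^ -2 = 8. Stack: [8]
STORE_FAST r → r=8. Stack: []
LOAD_CONST → push 6. Stack: [6]
LOAD_FAST c → push -10. Stack: [6, -10]
BINARY_OP - → 6 - -10 = 16. Stack: [16]
LOAD_CONST → push 5. Stack: [16, 5]
BINARY_OP - → 16 - 5 = 11. Stack: [11]
STORE_FAST r → r=11. Stack: []
LOAD_FAST_LOAD_FAST b,a → push 32,-2. Stack: [32, -2]
BINARY_OP * → 32 * -2 = -64. Stack: [-64]
LOAD_FAST r → push 11. Stack: [-64, 11]
BINARY_OP - → -64 - 11 = -75. Stack: [-75]
STORE_FAST u → u=-75. Stack: []
LOAD_FAST_LOAD_FAST b,r → push 32,11. Stack: [32, 11]
BINARY_OP | → 32 | 11 = 43. Stack: [43]
LOAD_CONST → push 2. Stack: [43, 2]
BINARY_OP << → 43 << 2 = 172. Stack: [172]
STORE_FAST u → u=172. Stack: []
LOAD_FAST_LOAD_FAST a,a → push -2,-2. Stack: [-2, -2]
BINARY_OP + → -2 + -2 = -4. Stack: [-4]
LOAD_FAST_LOAD_FAST b,r → push 32,11. Stack: [-4, 32, 11]
BINARY_OP - → 32 - 11 = 21. Stack: [-4, 21]
BINARY_OP - → -4 - 21 = -25. Stack: [-25]
STORE_FAST w → w=-25. Stack: []
LOAD_FAST w → push -25. Stack: [-25]
RETURN_VALUE → return -25.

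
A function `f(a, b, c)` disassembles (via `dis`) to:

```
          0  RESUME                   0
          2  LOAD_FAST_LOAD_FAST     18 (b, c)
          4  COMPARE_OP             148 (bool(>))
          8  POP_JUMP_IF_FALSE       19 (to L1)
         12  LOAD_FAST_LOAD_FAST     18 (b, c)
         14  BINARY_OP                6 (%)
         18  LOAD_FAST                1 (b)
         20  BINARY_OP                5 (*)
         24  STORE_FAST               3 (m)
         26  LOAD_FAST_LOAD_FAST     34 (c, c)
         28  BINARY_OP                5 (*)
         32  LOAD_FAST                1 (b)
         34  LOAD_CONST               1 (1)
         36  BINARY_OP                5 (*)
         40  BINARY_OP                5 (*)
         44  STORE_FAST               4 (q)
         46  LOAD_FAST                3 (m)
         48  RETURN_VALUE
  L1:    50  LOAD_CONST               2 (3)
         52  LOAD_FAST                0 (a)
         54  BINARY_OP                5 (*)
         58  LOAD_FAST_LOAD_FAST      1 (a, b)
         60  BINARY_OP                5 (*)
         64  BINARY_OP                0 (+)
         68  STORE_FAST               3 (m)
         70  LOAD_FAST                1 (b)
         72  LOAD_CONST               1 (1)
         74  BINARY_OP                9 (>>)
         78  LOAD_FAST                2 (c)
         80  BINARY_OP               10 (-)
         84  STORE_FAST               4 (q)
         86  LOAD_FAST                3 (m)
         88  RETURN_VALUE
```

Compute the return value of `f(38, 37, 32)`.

185

LOAD_FAST_LOAD_FAST b,c → push 37,32. Stack: [37, 32]
COMPARE_OP bool(>) → 37 vs 32 = True. Stack: [True]
POP_JUMP_IF_FALSE → pop True; no jump. Stack: []
LOAD_FAST_LOAD_FAST b,c → push 37,32. Stack: [37, 32]
BINARY_OP % → 37 % 32 = 5. Stack: [5]
LOAD_FAST b → push 37. Stack: [5, 37]
BINARY_OP * → 5 * 37 = 185. Stack: [185]
STORE_FAST m → m=185. Stack: []
LOAD_FAST_LOAD_FAST c,c → push 32,32. Stack: [32, 32]
BINARY_OP * → 32 * 32 = 1024. Stack: [1024]
LOAD_FAST b → push 37. Stack: [1024, 37]
LOAD_CONST → push 1. Stack: [1024, 37, 1]
BINARY_OP * → 37 * 1 = 37. Stack: [1024, 37]
BINARY_OP * → 1024 * 37 = 37888. Stack: [37888]
STORE_FAST q → q=37888. Stack: []
LOAD_FAST m → push 185. Stack: [185]
RETURN_VALUE → return 185.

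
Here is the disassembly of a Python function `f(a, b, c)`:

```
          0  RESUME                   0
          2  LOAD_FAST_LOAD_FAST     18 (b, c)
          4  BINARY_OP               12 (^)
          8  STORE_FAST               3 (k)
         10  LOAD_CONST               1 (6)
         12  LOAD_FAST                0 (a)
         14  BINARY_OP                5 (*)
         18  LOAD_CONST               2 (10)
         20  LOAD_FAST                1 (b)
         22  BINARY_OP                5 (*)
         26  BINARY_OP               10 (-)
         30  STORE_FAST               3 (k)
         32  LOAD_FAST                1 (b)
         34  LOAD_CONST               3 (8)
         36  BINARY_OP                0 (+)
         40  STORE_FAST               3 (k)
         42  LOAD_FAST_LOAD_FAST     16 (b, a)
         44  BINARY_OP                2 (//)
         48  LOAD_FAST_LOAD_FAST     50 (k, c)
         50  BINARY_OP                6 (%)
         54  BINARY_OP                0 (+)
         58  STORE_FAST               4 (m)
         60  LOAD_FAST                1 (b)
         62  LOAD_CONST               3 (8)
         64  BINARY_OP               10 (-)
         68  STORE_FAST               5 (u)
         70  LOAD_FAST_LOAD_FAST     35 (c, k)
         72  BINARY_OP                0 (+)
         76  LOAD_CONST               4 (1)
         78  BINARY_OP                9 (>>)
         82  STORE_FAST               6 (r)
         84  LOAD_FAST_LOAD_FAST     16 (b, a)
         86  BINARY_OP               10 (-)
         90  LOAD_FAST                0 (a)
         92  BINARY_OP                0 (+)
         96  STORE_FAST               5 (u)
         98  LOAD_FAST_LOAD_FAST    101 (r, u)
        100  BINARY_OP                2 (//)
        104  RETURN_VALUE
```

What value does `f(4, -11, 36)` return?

LOAD_FAST_LOAD_FAST b,c → push -11,36. Stack: [-11, 36]
BINARY_OP ^ → -11 ^ 36 = -47. Stack: [-47]
STORE_FAST k → k=-47. Stack: []
LOAD_CONST → push 6. Stack: [6]
LOAD_FAST a → push 4. Stack: [6, 4]
BINARY_OP * → 6 * 4 = 24. Stack: [24]
LOAD_CONST → push 10. Stack: [24, 10]
LOAD_FAST b → push -11. Stack: [24, 10, -11]
BINARY_OP * → 10 * -11 = -110. Stack: [24, -110]
BINARY_OP - → 24 - -110 = 134. Stack: [134]
STORE_FAST k → k=134. Stack: []
LOAD_FAST b → push -11. Stack: [-11]
LOAD_CONST → push 8. Stack: [-11, 8]
BINARY_OP + → -11 + 8 = -3. Stack: [-3]
STORE_FAST k → k=-3. Stack: []
LOAD_FAST_LOAD_FAST b,a → push -11,4. Stack: [-11, 4]
BINARY_OP // → -11 // 4 = -3. Stack: [-3]
LOAD_FAST_LOAD_FAST k,c → push -3,36. Stack: [-3, -3, 36]
BINARY_OP % → -3 % 36 = 33. Stack: [-3, 33]
BINARY_OP + → -3 + 33 = 30. Stack: [30]
STORE_FAST m → m=30. Stack: []
LOAD_FAST b → push -11. Stack: [-11]
LOAD_CONST → push 8. Stack: [-11, 8]
BINARY_OP - → -11 - 8 = -19. Stack: [-19]
STORE_FAST u → u=-19. Stack: []
LOAD_FAST_LOAD_FAST c,k → push 36,-3. Stack: [36, -3]
BINARY_OP + → 36 + -3 = 33. Stack: [33]
LOAD_CONST → push 1. Stack: [33, 1]
BINARY_OP >> → 33 >> 1 = 16. Stack: [16]
STORE_FAST r → r=16. Stack: []
LOAD_FAST_LOAD_FAST b,a → push -11,4. Stack: [-11, 4]
BINARY_OP - → -11 - 4 = -15. Stack: [-15]
LOAD_FAST a → push 4. Stack: [-15, 4]
BINARY_OP + → -15 + 4 = -11. Stack: [-11]
STORE_FAST u → u=-11. Stack: []
LOAD_FAST_LOAD_FAST r,u → push 16,-11. Stack: [16, -11]
BINARY_OP // → 16 // -11 = -2. Stack: [-2]
RETURN_VALUE → return -2.

-2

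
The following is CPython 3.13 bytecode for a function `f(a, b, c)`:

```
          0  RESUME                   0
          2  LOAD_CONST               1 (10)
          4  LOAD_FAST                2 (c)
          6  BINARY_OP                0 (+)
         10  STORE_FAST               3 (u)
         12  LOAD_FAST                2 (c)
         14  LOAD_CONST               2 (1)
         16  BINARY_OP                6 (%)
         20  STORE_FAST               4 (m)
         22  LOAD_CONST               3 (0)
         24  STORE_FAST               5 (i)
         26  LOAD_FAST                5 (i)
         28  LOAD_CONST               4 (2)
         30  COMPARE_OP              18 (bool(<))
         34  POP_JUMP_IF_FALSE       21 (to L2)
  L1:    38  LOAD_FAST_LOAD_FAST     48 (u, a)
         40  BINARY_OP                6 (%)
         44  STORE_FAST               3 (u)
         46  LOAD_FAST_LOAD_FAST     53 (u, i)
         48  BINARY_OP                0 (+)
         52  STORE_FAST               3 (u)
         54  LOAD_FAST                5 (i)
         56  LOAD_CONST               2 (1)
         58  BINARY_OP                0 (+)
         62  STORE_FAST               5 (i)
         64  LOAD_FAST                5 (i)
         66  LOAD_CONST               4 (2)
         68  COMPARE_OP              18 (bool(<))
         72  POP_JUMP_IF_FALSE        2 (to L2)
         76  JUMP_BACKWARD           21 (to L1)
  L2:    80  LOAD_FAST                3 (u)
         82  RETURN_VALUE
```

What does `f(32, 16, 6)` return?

17

LOAD_CONST → push 10. Stack: [10]
LOAD_FAST c → push 6. Stack: [10, 6]
BINARY_OP + → 10 + 6 = 16. Stack: [16]
STORE_FAST u → u=16. Stack: []
LOAD_FAST c → push 6. Stack: [6]
LOAD_CONST → push 1. Stack: [6, 1]
BINARY_OP % → 6 % 1 = 0. Stack: [0]
STORE_FAST m → m=0. Stack: []
LOAD_CONST → push 0. Stack: [0]
STORE_FAST i → i=0. Stack: []
LOAD_FAST i → push 0. Stack: [0]
LOAD_CONST → push 2. Stack: [0, 2]
COMPARE_OP bool(<) → 0 vs 2 = True. Stack: [True]
POP_JUMP_IF_FALSE → pop True; no jump. Stack: []
LOAD_FAST_LOAD_FAST u,a → push 16,32. Stack: [16, 32]
BINARY_OP % → 16 % 32 = 16. Stack: [16]
STORE_FAST u → u=16. Stack: []
LOAD_FAST_LOAD_FAST u,i → push 16,0. Stack: [16, 0]
BINARY_OP + → 16 + 0 = 16. Stack: [16]
STORE_FAST u → u=16. Stack: []
LOAD_FAST i → push 0. Stack: [0]
LOAD_CONST → push 1. Stack: [0, 1]
BINARY_OP + → 0 + 1 = 1. Stack: [1]
STORE_FAST i → i=1. Stack: []
LOAD_FAST i → push 1. Stack: [1]
LOAD_CONST → push 2. Stack: [1, 2]
COMPARE_OP bool(<) → 1 vs 2 = True. Stack: [True]
POP_JUMP_IF_FALSE → pop True; no jump. Stack: []
LOAD_FAST_LOAD_FAST u,a → push 16,32. Stack: [16, 32]
BINARY_OP % → 16 % 32 = 16. Stack: [16]
STORE_FAST u → u=16. Stack: []
LOAD_FAST_LOAD_FAST u,i → push 16,1. Stack: [16, 1]
BINARY_OP + → 16 + 1 = 17. Stack: [17]
STORE_FAST u → u=17. Stack: []
LOAD_FAST i → push 1. Stack: [1]
LOAD_CONST → push 1. Stack: [1, 1]
BINARY_OP + → 1 + 1 = 2. Stack: [2]
STORE_FAST i → i=2. Stack: []
LOAD_FAST i → push 2. Stack: [2]
LOAD_CONST → push 2. Stack: [2, 2]
COMPARE_OP bool(<) → 2 vs 2 = False. Stack: [False]
POP_JUMP_IF_FALSE → pop False; jump. Stack: []
LOAD_FAST u → push 17. Stack: [17]
RETURN_VALUE → return 17.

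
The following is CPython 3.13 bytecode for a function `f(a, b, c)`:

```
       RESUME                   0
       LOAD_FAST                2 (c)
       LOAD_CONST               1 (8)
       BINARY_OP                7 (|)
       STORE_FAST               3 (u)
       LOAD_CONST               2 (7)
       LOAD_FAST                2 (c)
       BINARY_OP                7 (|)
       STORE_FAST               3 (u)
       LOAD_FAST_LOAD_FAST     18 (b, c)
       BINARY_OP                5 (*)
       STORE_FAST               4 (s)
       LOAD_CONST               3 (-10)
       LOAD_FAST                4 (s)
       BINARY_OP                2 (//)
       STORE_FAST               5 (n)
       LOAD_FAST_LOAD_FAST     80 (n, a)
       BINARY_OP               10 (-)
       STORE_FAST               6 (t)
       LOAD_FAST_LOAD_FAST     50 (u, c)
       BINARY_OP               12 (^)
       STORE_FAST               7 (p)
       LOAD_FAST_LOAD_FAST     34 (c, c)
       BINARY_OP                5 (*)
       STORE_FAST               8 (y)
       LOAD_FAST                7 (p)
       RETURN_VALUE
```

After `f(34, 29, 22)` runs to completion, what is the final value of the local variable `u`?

LOAD_FAST c → push 22. Stack: [22]
LOAD_CONST → push 8. Stack: [22, 8]
BINARY_OP | → 22 | 8 = 30. Stack: [30]
STORE_FAST u → u=30. Stack: []
LOAD_CONST → push 7. Stack: [7]
LOAD_FAST c → push 22. Stack: [7, 22]
BINARY_OP | → 7 | 22 = 23. Stack: [23]
STORE_FAST u → u=23. Stack: []
LOAD_FAST_LOAD_FAST b,c → push 29,22. Stack: [29, 22]
BINARY_OP * → 29 * 22 = 638. Stack: [638]
STORE_FAST s → s=638. Stack: []
LOAD_CONST → push -10. Stack: [-10]
LOAD_FAST s → push 638. Stack: [-10, 638]
BINARY_OP // → -10 // 638 = -1. Stack: [-1]
STORE_FAST n → n=-1. Stack: []
LOAD_FAST_LOAD_FAST n,a → push -1,34. Stack: [-1, 34]
BINARY_OP - → -1 - 34 = -35. Stack: [-35]
STORE_FAST t → t=-35. Stack: []
LOAD_FAST_LOAD_FAST u,c → push 23,22. Stack: [23, 22]
BINARY_OP ^ → 23 ^ 22 = 1. Stack: [1]
STORE_FAST p → p=1. Stack: []
LOAD_FAST_LOAD_FAST c,c → push 22,22. Stack: [22, 22]
BINARY_OP * → 22 * 22 = 484. Stack: [484]
STORE_FAST y → y=484. Stack: []
LOAD_FAST p → push 1. Stack: [1]
RETURN_VALUE → return 1.

23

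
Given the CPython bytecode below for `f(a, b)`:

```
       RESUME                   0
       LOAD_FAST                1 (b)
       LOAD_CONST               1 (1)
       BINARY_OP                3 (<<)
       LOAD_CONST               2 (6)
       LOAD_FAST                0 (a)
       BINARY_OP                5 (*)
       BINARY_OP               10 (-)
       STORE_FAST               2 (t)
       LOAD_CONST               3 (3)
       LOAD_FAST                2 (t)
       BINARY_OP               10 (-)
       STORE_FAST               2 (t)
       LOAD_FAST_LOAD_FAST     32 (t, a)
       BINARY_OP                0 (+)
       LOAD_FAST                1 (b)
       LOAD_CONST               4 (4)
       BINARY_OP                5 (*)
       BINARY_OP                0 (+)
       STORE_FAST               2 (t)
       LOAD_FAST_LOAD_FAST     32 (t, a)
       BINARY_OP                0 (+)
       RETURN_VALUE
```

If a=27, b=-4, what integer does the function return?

211

LOAD_FAST b → push -4. Stack: [-4]
LOAD_CONST → push 1. Stack: [-4, 1]
BINARY_OP << → -4 << 1 = -8. Stack: [-8]
LOAD_CONST → push 6. Stack: [-8, 6]
LOAD_FAST a → push 27. Stack: [-8, 6, 27]
BINARY_OP * → 6 * 27 = 162. Stack: [-8, 162]
BINARY_OP - → -8 - 162 = -170. Stack: [-170]
STORE_FAST t → t=-170. Stack: []
LOAD_CONST → push 3. Stack: [3]
LOAD_FAST t → push -170. Stack: [3, -170]
BINARY_OP - → 3 - -170 = 173. Stack: [173]
STORE_FAST t → t=173. Stack: []
LOAD_FAST_LOAD_FAST t,a → push 173,27. Stack: [173, 27]
BINARY_OP + → 173 + 27 = 200. Stack: [200]
LOAD_FAST b → push -4. Stack: [200, -4]
LOAD_CONST → push 4. Stack: [200, -4, 4]
BINARY_OP * → -4 * 4 = -16. Stack: [200, -16]
BINARY_OP + → 200 + -16 = 184. Stack: [184]
STORE_FAST t → t=184. Stack: []
LOAD_FAST_LOAD_FAST t,a → push 184,27. Stack: [184, 27]
BINARY_OP + → 184 + 27 = 211. Stack: [211]
RETURN_VALUE → return 211.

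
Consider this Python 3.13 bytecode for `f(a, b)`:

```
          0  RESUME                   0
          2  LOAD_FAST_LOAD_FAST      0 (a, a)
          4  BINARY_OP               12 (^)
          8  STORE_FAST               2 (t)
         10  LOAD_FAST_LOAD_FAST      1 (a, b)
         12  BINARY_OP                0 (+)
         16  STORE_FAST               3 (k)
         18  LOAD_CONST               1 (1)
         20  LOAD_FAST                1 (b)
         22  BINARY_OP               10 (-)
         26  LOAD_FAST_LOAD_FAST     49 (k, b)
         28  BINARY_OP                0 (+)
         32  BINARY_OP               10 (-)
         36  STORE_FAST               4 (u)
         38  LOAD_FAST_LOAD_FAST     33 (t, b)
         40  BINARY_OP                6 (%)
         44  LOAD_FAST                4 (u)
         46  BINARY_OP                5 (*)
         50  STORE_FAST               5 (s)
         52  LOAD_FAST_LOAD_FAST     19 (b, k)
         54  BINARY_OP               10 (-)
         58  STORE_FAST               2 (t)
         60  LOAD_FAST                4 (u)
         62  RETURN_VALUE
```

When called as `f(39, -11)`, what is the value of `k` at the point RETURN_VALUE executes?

28

LOAD_FAST_LOAD_FAST a,a → push 39,39. Stack: [39, 39]
BINARY_OP ^ → 39 ^ 39 = 0. Stack: [0]
STORE_FAST t → t=0. Stack: []
LOAD_FAST_LOAD_FAST a,b → push 39,-11. Stack: [39, -11]
BINARY_OP + → 39 + -11 = 28. Stack: [28]
STORE_FAST k → k=28. Stack: []
LOAD_CONST → push 1. Stack: [1]
LOAD_FAST b → push -11. Stack: [1, -11]
BINARY_OP - → 1 - -11 = 12. Stack: [12]
LOAD_FAST_LOAD_FAST k,b → push 28,-11. Stack: [12, 28, -11]
BINARY_OP + → 28 + -11 = 17. Stack: [12, 17]
BINARY_OP - → 12 - 17 = -5. Stack: [-5]
STORE_FAST u → u=-5. Stack: []
LOAD_FAST_LOAD_FAST t,b → push 0,-11. Stack: [0, -11]
BINARY_OP % → 0 % -11 = 0. Stack: [0]
LOAD_FAST u → push -5. Stack: [0, -5]
BINARY_OP * → 0 * -5 = 0. Stack: [0]
STORE_FAST s → s=0. Stack: []
LOAD_FAST_LOAD_FAST b,k → push -11,28. Stack: [-11, 28]
BINARY_OP - → -11 - 28 = -39. Stack: [-39]
STORE_FAST t → t=-39. Stack: []
LOAD_FAST u → push -5. Stack: [-5]
RETURN_VALUE → return -5.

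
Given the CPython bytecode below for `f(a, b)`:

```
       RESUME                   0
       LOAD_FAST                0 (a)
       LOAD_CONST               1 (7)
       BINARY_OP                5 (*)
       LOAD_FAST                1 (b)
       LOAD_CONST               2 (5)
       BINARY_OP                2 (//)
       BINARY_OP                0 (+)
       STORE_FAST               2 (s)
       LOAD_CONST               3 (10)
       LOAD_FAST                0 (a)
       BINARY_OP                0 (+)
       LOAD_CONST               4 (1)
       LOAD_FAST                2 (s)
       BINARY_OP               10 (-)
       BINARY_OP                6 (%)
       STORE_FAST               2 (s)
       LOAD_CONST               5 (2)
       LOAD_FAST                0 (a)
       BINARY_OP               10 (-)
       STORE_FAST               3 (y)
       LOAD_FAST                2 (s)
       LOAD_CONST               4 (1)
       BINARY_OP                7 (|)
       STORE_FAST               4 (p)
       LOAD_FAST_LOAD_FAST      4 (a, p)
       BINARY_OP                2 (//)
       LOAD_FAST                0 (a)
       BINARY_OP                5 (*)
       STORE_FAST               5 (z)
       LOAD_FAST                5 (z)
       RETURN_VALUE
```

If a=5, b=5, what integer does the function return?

LOAD_FAST a → push 5. Stack: [5]
LOAD_CONST → push 7. Stack: [5, 7]
BINARY_OP * → 5 * 7 = 35. Stack: [35]
LOAD_FAST b → push 5. Stack: [35, 5]
LOAD_CONST → push 5. Stack: [35, 5, 5]
BINARY_OP // → 5 // 5 = 1. Stack: [35, 1]
BINARY_OP + → 35 + 1 = 36. Stack: [36]
STORE_FAST s → s=36. Stack: []
LOAD_CONST → push 10. Stack: [10]
LOAD_FAST a → push 5. Stack: [10, 5]
BINARY_OP + → 10 + 5 = 15. Stack: [15]
LOAD_CONST → push 1. Stack: [15, 1]
LOAD_FAST s → push 36. Stack: [15, 1, 36]
BINARY_OP - → 1 - 36 = -35. Stack: [15, -35]
BINARY_OP % → 15 % -35 = -20. Stack: [-20]
STORE_FAST s → s=-20. Stack: []
LOAD_CONST → push 2. Stack: [2]
LOAD_FAST a → push 5. Stack: [2, 5]
BINARY_OP - → 2 - 5 = -3. Stack: [-3]
STORE_FAST y → y=-3. Stack: []
LOAD_FAST s → push -20. Stack: [-20]
LOAD_CONST → push 1. Stack: [-20, 1]
BINARY_OP | → -20 | 1 = -19. Stack: [-19]
STORE_FAST p → p=-19. Stack: []
LOAD_FAST_LOAD_FAST a,p → push 5,-19. Stack: [5, -19]
BINARY_OP // → 5 // -19 = -1. Stack: [-1]
LOAD_FAST a → push 5. Stack: [-1, 5]
BINARY_OP * → -1 * 5 = -5. Stack: [-5]
STORE_FAST z → z=-5. Stack: []
LOAD_FAST z → push -5. Stack: [-5]
RETURN_VALUE → return -5.

-5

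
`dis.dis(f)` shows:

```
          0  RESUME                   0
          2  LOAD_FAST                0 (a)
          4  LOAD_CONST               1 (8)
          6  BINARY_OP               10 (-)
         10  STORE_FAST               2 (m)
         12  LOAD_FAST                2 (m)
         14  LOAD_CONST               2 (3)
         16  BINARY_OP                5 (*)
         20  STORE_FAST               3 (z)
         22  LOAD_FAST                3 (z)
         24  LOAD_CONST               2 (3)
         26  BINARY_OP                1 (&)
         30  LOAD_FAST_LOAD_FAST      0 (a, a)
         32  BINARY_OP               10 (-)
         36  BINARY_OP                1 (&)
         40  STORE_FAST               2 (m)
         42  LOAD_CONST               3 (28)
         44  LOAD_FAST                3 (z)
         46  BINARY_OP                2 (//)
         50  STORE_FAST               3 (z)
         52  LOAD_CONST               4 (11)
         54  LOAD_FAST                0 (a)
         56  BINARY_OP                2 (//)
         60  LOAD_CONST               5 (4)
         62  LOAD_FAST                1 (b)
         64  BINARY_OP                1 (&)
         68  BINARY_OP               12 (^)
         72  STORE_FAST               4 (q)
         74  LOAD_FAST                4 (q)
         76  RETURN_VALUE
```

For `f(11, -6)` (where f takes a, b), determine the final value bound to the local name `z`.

3

LOAD_FAST a → push 11. Stack: [11]
LOAD_CONST → push 8. Stack: [11, 8]
BINARY_OP - → 11 - 8 = 3. Stack: [3]
STORE_FAST m → m=3. Stack: []
LOAD_FAST m → push 3. Stack: [3]
LOAD_CONST → push 3. Stack: [3, 3]
BINARY_OP * → 3 * 3 = 9. Stack: [9]
STORE_FAST z → z=9. Stack: []
LOAD_FAST z → push 9. Stack: [9]
LOAD_CONST → push 3. Stack: [9, 3]
BINARY_OP & → 9 & 3 = 1. Stack: [1]
LOAD_FAST_LOAD_FAST a,a → push 11,11. Stack: [1, 11, 11]
BINARY_OP - → 11 - 11 = 0. Stack: [1, 0]
BINARY_OP & → 1 & 0 = 0. Stack: [0]
STORE_FAST m → m=0. Stack: []
LOAD_CONST → push 28. Stack: [28]
LOAD_FAST z → push 9. Stack: [28, 9]
BINARY_OP // → 28 // 9 = 3. Stack: [3]
STORE_FAST z → z=3. Stack: []
LOAD_CONST → push 11. Stack: [11]
LOAD_FAST a → push 11. Stack: [11, 11]
BINARY_OP // → 11 // 11 = 1. Stack: [1]
LOAD_CONST → push 4. Stack: [1, 4]
LOAD_FAST b → push -6. Stack: [1, 4, -6]
BINARY_OP & → 4 & -6 = 0. Stack: [1, 0]
BINARY_OP ^ → 1 ^ 0 = 1. Stack: [1]
STORE_FAST q → q=1. Stack: []
LOAD_FAST q → push 1. Stack: [1]
RETURN_VALUE → return 1.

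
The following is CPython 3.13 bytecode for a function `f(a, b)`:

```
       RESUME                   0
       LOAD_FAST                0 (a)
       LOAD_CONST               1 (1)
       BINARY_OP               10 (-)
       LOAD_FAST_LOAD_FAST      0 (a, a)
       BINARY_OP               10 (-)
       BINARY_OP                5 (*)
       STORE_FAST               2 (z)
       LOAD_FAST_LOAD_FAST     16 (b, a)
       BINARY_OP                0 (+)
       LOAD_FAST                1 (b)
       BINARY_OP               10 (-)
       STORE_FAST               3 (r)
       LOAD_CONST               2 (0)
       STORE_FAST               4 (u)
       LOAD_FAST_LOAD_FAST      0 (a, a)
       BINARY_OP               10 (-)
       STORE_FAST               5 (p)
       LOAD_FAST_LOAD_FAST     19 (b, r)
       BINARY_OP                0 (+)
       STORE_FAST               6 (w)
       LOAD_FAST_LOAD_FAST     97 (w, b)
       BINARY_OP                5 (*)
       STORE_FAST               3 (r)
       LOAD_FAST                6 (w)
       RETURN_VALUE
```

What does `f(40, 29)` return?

69

LOAD_FAST a → push 40. Stack: [40]
LOAD_CONST → push 1. Stack: [40, 1]
BINARY_OP - → 40 - 1 = 39. Stack: [39]
LOAD_FAST_LOAD_FAST a,a → push 40,40. Stack: [39, 40, 40]
BINARY_OP - → 40 - 40 = 0. Stack: [39, 0]
BINARY_OP * → 39 * 0 = 0. Stack: [0]
STORE_FAST z → z=0. Stack: []
LOAD_FAST_LOAD_FAST b,a → push 29,40. Stack: [29, 40]
BINARY_OP + → 29 + 40 = 69. Stack: [69]
LOAD_FAST b → push 29. Stack: [69, 29]
BINARY_OP - → 69 - 29 = 40. Stack: [40]
STORE_FAST r → r=40. Stack: []
LOAD_CONST → push 0. Stack: [0]
STORE_FAST u → u=0. Stack: []
LOAD_FAST_LOAD_FAST a,a → push 40,40. Stack: [40, 40]
BINARY_OP - → 40 - 40 = 0. Stack: [0]
STORE_FAST p → p=0. Stack: []
LOAD_FAST_LOAD_FAST b,r → push 29,40. Stack: [29, 40]
BINARY_OP + → 29 + 40 = 69. Stack: [69]
STORE_FAST w → w=69. Stack: []
LOAD_FAST_LOAD_FAST w,b → push 69,29. Stack: [69, 29]
BINARY_OP * → 69 * 29 = 2001. Stack: [2001]
STORE_FAST r → r=2001. Stack: []
LOAD_FAST w → push 69. Stack: [69]
RETURN_VALUE → return 69.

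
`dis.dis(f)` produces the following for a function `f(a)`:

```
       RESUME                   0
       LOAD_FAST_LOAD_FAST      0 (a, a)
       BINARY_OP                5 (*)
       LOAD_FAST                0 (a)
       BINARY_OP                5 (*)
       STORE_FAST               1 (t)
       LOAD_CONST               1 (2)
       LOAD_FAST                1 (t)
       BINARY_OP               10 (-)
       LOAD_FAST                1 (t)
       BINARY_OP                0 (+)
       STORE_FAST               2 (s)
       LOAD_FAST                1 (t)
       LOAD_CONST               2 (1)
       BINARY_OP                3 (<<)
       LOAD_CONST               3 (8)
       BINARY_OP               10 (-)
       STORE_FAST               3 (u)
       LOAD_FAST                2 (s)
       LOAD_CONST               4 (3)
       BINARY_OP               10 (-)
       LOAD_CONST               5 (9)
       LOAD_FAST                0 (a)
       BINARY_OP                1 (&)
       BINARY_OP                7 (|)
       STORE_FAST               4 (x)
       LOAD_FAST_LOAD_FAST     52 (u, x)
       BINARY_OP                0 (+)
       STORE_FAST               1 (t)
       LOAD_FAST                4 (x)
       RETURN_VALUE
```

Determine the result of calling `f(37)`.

-1

LOAD_FAST_LOAD_FAST a,a → push 37,37. Stack: [37, 37]
BINARY_OP * → 37 * 37 = 1369. Stack: [1369]
LOAD_FAST a → push 37. Stack: [1369, 37]
BINARY_OP * → 1369 * 37 = 50653. Stack: [50653]
STORE_FAST t → t=50653. Stack: []
LOAD_CONST → push 2. Stack: [2]
LOAD_FAST t → push 50653. Stack: [2, 50653]
BINARY_OP - → 2 - 50653 = -50651. Stack: [-50651]
LOAD_FAST t → push 50653. Stack: [-50651, 50653]
BINARY_OP + → -50651 + 50653 = 2. Stack: [2]
STORE_FAST s → s=2. Stack: []
LOAD_FAST t → push 50653. Stack: [50653]
LOAD_CONST → push 1. Stack: [50653, 1]
BINARY_OP << → 50653 << 1 = 101306. Stack: [101306]
LOAD_CONST → push 8. Stack: [101306, 8]
BINARY_OP - → 101306 - 8 = 101298. Stack: [101298]
STORE_FAST u → u=101298. Stack: []
LOAD_FAST s → push 2. Stack: [2]
LOAD_CONST → push 3. Stack: [2, 3]
BINARY_OP - → 2 - 3 = -1. Stack: [-1]
LOAD_CONST → push 9. Stack: [-1, 9]
LOAD_FAST a → push 37. Stack: [-1, 9, 37]
BINARY_OP & → 9 & 37 = 1. Stack: [-1, 1]
BINARY_OP | → -1 | 1 = -1. Stack: [-1]
STORE_FAST x → x=-1. Stack: []
LOAD_FAST_LOAD_FAST u,x → push 101298,-1. Stack: [101298, -1]
BINARY_OP + → 101298 + -1 = 101297. Stack: [101297]
STORE_FAST t → t=101297. Stack: []
LOAD_FAST x → push -1. Stack: [-1]
RETURN_VALUE → return -1.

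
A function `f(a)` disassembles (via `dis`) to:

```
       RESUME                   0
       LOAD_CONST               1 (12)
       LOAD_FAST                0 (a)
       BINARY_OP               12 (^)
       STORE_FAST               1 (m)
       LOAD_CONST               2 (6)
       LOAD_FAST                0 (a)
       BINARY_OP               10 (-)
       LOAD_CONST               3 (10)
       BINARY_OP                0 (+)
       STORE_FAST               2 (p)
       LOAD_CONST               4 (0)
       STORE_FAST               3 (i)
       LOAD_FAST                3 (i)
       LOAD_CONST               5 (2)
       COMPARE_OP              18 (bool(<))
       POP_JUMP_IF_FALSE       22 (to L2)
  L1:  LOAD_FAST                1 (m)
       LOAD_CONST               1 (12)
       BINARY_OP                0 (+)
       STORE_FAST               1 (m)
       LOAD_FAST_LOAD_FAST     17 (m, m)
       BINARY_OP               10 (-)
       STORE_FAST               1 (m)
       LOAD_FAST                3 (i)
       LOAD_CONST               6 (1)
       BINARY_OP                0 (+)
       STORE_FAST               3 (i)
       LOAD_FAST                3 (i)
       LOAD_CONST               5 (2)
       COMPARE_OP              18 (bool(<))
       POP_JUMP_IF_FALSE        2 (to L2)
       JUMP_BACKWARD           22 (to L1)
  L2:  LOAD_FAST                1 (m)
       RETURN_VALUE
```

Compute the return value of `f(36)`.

LOAD_CONST → push 12. Stack: [12]
LOAD_FAST a → push 36. Stack: [12, 36]
BINARY_OP ^ → 12 ^ 36 = 40. Stack: [40]
STORE_FAST m → m=40. Stack: []
LOAD_CONST → push 6. Stack: [6]
LOAD_FAST a → push 36. Stack: [6, 36]
BINARY_OP - → 6 - 36 = -30. Stack: [-30]
LOAD_CONST → push 10. Stack: [-30, 10]
BINARY_OP + → -30 + 10 = -20. Stack: [-20]
STORE_FAST p → p=-20. Stack: []
LOAD_CONST → push 0. Stack: [0]
STORE_FAST i → i=0. Stack: []
LOAD_FAST i → push 0. Stack: [0]
LOAD_CONST → push 2. Stack: [0, 2]
COMPARE_OP bool(<) → 0 vs 2 = True. Stack: [True]
POP_JUMP_IF_FALSE → pop True; no jump. Stack: []
LOAD_FAST m → push 40. Stack: [40]
LOAD_CONST → push 12. Stack: [40, 12]
BINARY_OP + → 40 + 12 = 52. Stack: [52]
STORE_FAST m → m=52. Stack: []
LOAD_FAST_LOAD_FAST m,m → push 52,52. Stack: [52, 52]
BINARY_OP - → 52 - 52 = 0. Stack: [0]
STORE_FAST m → m=0. Stack: []
LOAD_FAST i → push 0. Stack: [0]
LOAD_CONST → push 1. Stack: [0, 1]
BINARY_OP + → 0 + 1 = 1. Stack: [1]
STORE_FAST i → i=1. Stack: []
LOAD_FAST i → push 1. Stack: [1]
LOAD_CONST → push 2. Stack: [1, 2]
COMPARE_OP bool(<) → 1 vs 2 = True. Stack: [True]
POP_JUMP_IF_FALSE → pop True; no jump. Stack: []
LOAD_FAST m → push 0. Stack: [0]
LOAD_CONST → push 12. Stack: [0, 12]
BINARY_OP + → 0 + 12 = 12. Stack: [12]
STORE_FAST m → m=12. Stack: []
LOAD_FAST_LOAD_FAST m,m → push 12,12. Stack: [12, 12]
BINARY_OP - → 12 - 12 = 0. Stack: [0]
STORE_FAST m → m=0. Stack: []
LOAD_FAST i → push 1. Stack: [1]
LOAD_CONST → push 1. Stack: [1, 1]
BINARY_OP + → 1 + 1 = 2. Stack: [2]
STORE_FAST i → i=2. Stack: []
LOAD_FAST i → push 2. Stack: [2]
LOAD_CONST → push 2. Stack: [2, 2]
COMPARE_OP bool(<) → 2 vs 2 = False. Stack: [False]
POP_JUMP_IF_FALSE → pop False; jump. Stack: []
LOAD_FAST m → push 0. Stack: [0]
RETURN_VALUE → return 0.

0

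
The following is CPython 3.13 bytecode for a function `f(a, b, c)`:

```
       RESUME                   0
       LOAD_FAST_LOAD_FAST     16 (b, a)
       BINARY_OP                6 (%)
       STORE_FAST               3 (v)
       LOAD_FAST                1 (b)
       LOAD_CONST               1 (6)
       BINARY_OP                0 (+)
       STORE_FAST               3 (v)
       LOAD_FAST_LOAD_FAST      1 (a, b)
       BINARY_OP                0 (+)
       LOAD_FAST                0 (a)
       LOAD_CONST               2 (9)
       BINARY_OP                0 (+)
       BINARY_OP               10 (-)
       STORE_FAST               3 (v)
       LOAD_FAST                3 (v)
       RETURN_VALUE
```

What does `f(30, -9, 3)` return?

-18

LOAD_FAST_LOAD_FAST b,a → push -9,30. Stack: [-9, 30]
BINARY_OP % → -9 % 30 = 21. Stack: [21]
STORE_FAST v → v=21. Stack: []
LOAD_FAST b → push -9. Stack: [-9]
LOAD_CONST → push 6. Stack: [-9, 6]
BINARY_OP + → -9 + 6 = -3. Stack: [-3]
STORE_FAST v → v=-3. Stack: []
LOAD_FAST_LOAD_FAST a,b → push 30,-9. Stack: [30, -9]
BINARY_OP + → 30 + -9 = 21. Stack: [21]
LOAD_FAST a → push 30. Stack: [21, 30]
LOAD_CONST → push 9. Stack: [21, 30, 9]
BINARY_OP + → 30 + 9 = 39. Stack: [21, 39]
BINARY_OP - → 21 - 39 = -18. Stack: [-18]
STORE_FAST v → v=-18. Stack: []
LOAD_FAST v → push -18. Stack: [-18]
RETURN_VALUE → return -18.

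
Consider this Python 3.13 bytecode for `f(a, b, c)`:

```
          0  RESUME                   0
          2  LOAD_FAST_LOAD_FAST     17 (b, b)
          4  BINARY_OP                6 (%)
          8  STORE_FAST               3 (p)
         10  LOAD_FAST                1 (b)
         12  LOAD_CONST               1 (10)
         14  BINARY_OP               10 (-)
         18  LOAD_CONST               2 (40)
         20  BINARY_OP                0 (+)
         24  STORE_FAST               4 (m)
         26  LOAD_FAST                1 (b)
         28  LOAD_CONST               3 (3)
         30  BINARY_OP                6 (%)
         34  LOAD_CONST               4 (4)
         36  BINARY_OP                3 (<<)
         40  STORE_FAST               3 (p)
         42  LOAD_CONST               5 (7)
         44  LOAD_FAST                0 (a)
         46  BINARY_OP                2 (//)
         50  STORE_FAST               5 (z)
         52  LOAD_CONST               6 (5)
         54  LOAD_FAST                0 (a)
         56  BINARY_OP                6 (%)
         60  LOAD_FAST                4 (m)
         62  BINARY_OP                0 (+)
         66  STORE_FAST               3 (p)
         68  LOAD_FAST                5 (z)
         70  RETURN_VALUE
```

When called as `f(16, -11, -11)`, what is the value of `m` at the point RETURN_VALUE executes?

19

LOAD_FAST_LOAD_FAST b,b → push -11,-11. Stack: [-11, -11]
BINARY_OP % → -11 % -11 = 0. Stack: [0]
STORE_FAST p → p=0. Stack: []
LOAD_FAST b → push -11. Stack: [-11]
LOAD_CONST → push 10. Stack: [-11, 10]
BINARY_OP - → -11 - 10 = -21. Stack: [-21]
LOAD_CONST → push 40. Stack: [-21, 40]
BINARY_OP + → -21 + 40 = 19. Stack: [19]
STORE_FAST m → m=19. Stack: []
LOAD_FAST b → push -11. Stack: [-11]
LOAD_CONST → push 3. Stack: [-11, 3]
BINARY_OP % → -11 % 3 = 1. Stack: [1]
LOAD_CONST → push 4. Stack: [1, 4]
BINARY_OP << → 1 << 4 = 16. Stack: [16]
STORE_FAST p → p=16. Stack: []
LOAD_CONST → push 7. Stack: [7]
LOAD_FAST a → push 16. Stack: [7, 16]
BINARY_OP // → 7 // 16 = 0. Stack: [0]
STORE_FAST z → z=0. Stack: []
LOAD_CONST → push 5. Stack: [5]
LOAD_FAST a → push 16. Stack: [5, 16]
BINARY_OP % → 5 % 16 = 5. Stack: [5]
LOAD_FAST m → push 19. Stack: [5, 19]
BINARY_OP + → 5 + 19 = 24. Stack: [24]
STORE_FAST p → p=24. Stack: []
LOAD_FAST z → push 0. Stack: [0]
RETURN_VALUE → return 0.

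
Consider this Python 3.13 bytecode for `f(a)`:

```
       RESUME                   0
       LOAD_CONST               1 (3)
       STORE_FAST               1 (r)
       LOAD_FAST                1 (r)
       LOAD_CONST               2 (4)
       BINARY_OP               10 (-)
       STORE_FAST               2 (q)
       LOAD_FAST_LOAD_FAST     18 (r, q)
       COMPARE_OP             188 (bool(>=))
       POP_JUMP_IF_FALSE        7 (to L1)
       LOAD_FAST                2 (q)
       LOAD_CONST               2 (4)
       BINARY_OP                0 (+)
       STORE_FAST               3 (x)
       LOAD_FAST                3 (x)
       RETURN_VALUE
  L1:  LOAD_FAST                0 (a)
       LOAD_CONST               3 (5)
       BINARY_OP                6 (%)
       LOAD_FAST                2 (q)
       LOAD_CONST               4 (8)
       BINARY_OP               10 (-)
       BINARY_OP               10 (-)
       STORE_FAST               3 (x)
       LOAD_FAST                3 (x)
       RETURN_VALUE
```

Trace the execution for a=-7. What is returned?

3

LOAD_CONST → push 3. Stack: [3]
STORE_FAST r → r=3. Stack: []
LOAD_FAST r → push 3. Stack: [3]
LOAD_CONST → push 4. Stack: [3, 4]
BINARY_OP - → 3 - 4 = -1. Stack: [-1]
STORE_FAST q → q=-1. Stack: []
LOAD_FAST_LOAD_FAST r,q → push 3,-1. Stack: [3, -1]
COMPARE_OP bool(>=) → 3 vs -1 = True. Stack: [True]
POP_JUMP_IF_FALSE → pop True; no jump. Stack: []
LOAD_FAST q → push -1. Stack: [-1]
LOAD_CONST → push 4. Stack: [-1, 4]
BINARY_OP + → -1 + 4 = 3. Stack: [3]
STORE_FAST x → x=3. Stack: []
LOAD_FAST x → push 3. Stack: [3]
RETURN_VALUE → return 3.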